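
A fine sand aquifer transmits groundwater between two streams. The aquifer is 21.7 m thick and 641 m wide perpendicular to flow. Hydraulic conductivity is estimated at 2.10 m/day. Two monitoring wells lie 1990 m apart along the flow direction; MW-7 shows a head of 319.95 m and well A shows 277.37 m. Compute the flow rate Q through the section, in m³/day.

625

Cross-sectional area A = 641 × 21.7 = 13910 m².
Hydraulic gradient i = (319.95 − 277.37) / 1990 = 42.58 / 1990 = 0.02140.
Darcy's law: Q = K · A · i = 2.100 × 13910 × 0.02140 = 625.0 m³/day.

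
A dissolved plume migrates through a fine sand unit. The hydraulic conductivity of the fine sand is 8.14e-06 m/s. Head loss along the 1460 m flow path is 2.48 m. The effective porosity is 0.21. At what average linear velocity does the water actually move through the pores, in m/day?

Convert K: 8.14e-06 m/s × 86400 = 0.7033 m/day.
Hydraulic gradient i = Δh / L = 2.48 / 1460 = 0.001699.
Darcy flux q = K · i = 0.7033 × 0.001699 = 0.001195 m/day.
Seepage velocity v = q / n_e = 0.001195 / 0.21 = 0.005689 m/day.

0.00569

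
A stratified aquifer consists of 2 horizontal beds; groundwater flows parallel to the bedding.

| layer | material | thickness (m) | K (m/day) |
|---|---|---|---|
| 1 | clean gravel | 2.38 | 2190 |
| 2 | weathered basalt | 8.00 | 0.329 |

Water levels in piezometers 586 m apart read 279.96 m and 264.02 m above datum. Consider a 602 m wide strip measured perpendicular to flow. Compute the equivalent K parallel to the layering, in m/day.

Flow is parallel to layering, so each bed carries its own Darcy discharge and the transmissivities add.
Σ(K_i·b_i) = 2190×2.38 + 0.329×8.00 = 5215 m²/day.
Total thickness b = 10.38 m, so K_eq = Σ(K_i·b_i)/b = 502.4 m/day.

502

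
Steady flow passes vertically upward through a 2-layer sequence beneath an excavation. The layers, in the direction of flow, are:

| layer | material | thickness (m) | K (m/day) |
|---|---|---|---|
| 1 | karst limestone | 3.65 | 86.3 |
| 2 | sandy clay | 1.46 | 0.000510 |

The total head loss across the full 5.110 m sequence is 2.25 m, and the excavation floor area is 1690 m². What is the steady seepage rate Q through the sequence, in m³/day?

1.33

Flow is perpendicular to layering, so the layers act in series and the equivalent K is the thickness-weighted harmonic mean.
Total thickness L = 3.65 + 1.46 = 5.110 m.
Σ(b_i/K_i) = 3.65/86.3 + 1.46/0.000510 = 2863 d.
K_eq = L / Σ(b_i/K_i) = 5.110 / 2863 = 0.001785 m/day.
Q = K_eq · A · (Δh/L) = 0.001785 × 1690 × (2.25/5.110) = 1.328 m³/day.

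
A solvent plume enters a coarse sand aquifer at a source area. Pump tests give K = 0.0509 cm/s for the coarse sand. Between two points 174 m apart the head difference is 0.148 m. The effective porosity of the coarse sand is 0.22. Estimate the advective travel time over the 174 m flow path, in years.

2.80

Convert K: 0.0509 cm/s × 864 = 43.98 m/day.
Hydraulic gradient i = Δh / L = 0.148 / 174 = 0.0008506.
Darcy flux q = K · i = 43.98 × 0.0008506 = 0.03741 m/day.
Seepage velocity v = q / n_e = 0.03741 / 0.22 = 0.1700 m/day.
Travel time t = L / v = 174 / 0.1700 = 1023 days = 2.802 years.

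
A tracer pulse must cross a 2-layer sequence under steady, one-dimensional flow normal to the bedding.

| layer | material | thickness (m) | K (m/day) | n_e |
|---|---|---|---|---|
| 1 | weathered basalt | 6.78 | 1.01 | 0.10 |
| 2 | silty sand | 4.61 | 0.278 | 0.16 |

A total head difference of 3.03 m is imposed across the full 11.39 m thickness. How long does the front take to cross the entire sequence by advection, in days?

10.9

With flow normal to the layers, continuity requires the same specific discharge q through every layer.
Σ(b_i/K_i) = 6.78/1.01 + 4.61/0.278 = 23.30 d.
q = Δh / Σ(b_i/K_i) = 3.03 / 23.30 = 0.1301 m/day.
In each layer the seepage velocity is v_i = q/n_i, so the layer transit time is t_i = b_i·n_i / q:
  layer 1 (weathered basalt): t_1 = 6.78 × 0.10 / 0.1301 = 5.213 d
  layer 2 (silty sand): t_2 = 4.61 × 0.16 / 0.1301 = 5.671 d
Total t = Σ t_i = 10.88 days.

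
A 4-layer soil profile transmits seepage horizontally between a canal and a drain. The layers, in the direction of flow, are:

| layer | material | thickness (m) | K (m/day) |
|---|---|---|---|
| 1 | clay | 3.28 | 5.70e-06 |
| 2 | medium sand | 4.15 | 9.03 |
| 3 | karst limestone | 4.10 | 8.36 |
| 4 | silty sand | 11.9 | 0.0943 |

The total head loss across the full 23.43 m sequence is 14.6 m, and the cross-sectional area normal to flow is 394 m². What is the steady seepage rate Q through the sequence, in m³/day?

Flow is perpendicular to layering, so the layers act in series and the equivalent K is the thickness-weighted harmonic mean.
Total thickness L = 3.28 + 4.15 + 4.10 + 11.9 = 23.43 m.
Σ(b_i/K_i) = 3.28/5.70e-06 + 4.15/9.03 + 4.10/8.36 + 11.9/0.0943 = 5.756e+05 d.
K_eq = L / Σ(b_i/K_i) = 23.43 / 5.756e+05 = 4.071e-05 m/day.
Q = K_eq · A · (Δh/L) = 4.071e-05 × 394 × (14.6/23.43) = 0.009994 m³/day.

0.00999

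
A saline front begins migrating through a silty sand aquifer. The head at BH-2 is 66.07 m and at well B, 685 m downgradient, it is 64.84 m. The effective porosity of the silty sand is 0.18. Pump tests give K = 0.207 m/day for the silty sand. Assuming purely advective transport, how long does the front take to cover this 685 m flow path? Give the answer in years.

908

Hydraulic gradient i = (66.07 − 64.84) / 685 = 1.23 / 685 = 0.001796.
Darcy flux q = K · i = 0.2070 × 0.001796 = 0.0003717 m/day.
Seepage velocity v = q / n_e = 0.0003717 / 0.18 = 0.002065 m/day.
Travel time t = L / v = 685 / 0.002065 = 3.317e+05 days = 908.2 years.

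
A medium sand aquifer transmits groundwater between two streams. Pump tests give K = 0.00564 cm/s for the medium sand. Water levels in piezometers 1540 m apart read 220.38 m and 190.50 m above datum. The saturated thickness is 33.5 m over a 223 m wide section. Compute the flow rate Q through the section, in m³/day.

Convert K: 0.00564 cm/s × 864 = 4.873 m/day.
Cross-sectional area A = 223 × 33.5 = 7470 m².
Hydraulic gradient i = (220.38 − 190.50) / 1540 = 29.88 / 1540 = 0.01940.
Darcy's law: Q = K · A · i = 4.873 × 7470 × 0.01940 = 706.3 m³/day.

706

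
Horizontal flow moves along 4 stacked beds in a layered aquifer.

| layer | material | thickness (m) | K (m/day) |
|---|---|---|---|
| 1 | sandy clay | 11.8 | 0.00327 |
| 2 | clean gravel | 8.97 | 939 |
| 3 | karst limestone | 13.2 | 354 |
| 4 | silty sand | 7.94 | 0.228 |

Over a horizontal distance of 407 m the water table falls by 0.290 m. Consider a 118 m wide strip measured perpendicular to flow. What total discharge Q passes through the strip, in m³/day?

1100

Flow is parallel to layering, so each bed carries its own Darcy discharge and the transmissivities add.
Σ(K_i·b_i) = 0.00327×11.8 + 939×8.97 + 354×13.2 + 0.228×7.94 = 13097 m²/day.
Hydraulic gradient i = Δh / L = 0.290 / 407 = 0.0007125.
Q = Σ(K_i·b_i) · W · i = 13097 × 118 × 0.0007125 = 1101 m³/day.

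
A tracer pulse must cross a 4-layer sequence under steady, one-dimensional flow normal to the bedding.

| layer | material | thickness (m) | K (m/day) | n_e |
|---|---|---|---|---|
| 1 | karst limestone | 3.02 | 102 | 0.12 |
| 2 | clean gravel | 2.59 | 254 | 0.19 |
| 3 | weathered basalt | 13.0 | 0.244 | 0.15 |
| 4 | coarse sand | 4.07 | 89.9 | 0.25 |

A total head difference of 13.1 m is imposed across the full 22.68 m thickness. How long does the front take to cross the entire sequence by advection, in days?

15.6

With flow normal to the layers, continuity requires the same specific discharge q through every layer.
Σ(b_i/K_i) = 3.02/102 + 2.59/254 + 13.0/0.244 + 4.07/89.9 = 53.36 d.
q = Δh / Σ(b_i/K_i) = 13.1 / 53.36 = 0.2455 m/day.
In each layer the seepage velocity is v_i = q/n_i, so the layer transit time is t_i = b_i·n_i / q:
  layer 1 (karst limestone): t_1 = 3.02 × 0.12 / 0.2455 = 1.476 d
  layer 2 (clean gravel): t_2 = 2.59 × 0.19 / 0.2455 = 2.005 d
  layer 3 (weathered basalt): t_3 = 13.0 × 0.15 / 0.2455 = 7.943 d
  layer 4 (coarse sand): t_4 = 4.07 × 0.25 / 0.2455 = 4.145 d
Total t = Σ t_i = 15.57 days.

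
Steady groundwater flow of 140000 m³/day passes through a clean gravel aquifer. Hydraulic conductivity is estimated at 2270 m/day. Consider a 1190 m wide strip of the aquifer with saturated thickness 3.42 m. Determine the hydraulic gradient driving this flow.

Cross-sectional area A = 1190 × 3.42 = 4070 m².
From Q = K·A·i, i = Q / (K·A) = 140000 / (2270 × 4070) = 0.01515.

0.0152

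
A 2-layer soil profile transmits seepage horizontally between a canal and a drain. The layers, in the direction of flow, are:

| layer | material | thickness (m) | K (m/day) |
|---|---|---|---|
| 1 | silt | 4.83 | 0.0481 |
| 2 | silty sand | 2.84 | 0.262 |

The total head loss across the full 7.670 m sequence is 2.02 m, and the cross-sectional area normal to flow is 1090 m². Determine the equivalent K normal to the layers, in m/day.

Flow is perpendicular to layering, so the layers act in series and the equivalent K is the thickness-weighted harmonic mean.
Total thickness L = 4.83 + 2.84 = 7.670 m.
Σ(b_i/K_i) = 4.83/0.0481 + 2.84/0.262 = 111.3 d.
K_eq = L / Σ(b_i/K_i) = 7.670 / 111.3 = 0.06894 m/day.

0.0689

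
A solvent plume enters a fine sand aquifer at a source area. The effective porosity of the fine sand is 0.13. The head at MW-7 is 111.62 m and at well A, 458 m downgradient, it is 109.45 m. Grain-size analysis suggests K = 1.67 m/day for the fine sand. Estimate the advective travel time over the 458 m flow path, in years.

Hydraulic gradient i = (111.62 − 109.45) / 458 = 2.17 / 458 = 0.004738.
Darcy flux q = K · i = 1.670 × 0.004738 = 0.007912 m/day.
Seepage velocity v = q / n_e = 0.007912 / 0.13 = 0.06086 m/day.
Travel time t = L / v = 458 / 0.06086 = 7525 days = 20.60 years.

20.6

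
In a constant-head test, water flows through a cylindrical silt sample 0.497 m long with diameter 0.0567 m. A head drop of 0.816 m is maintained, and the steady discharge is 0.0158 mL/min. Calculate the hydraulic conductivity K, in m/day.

Cross-sectional area A = π·(d/2)² = π × (0.0567/2)² = 0.002525 m².
Convert discharge: 0.0158 mL/min = 2.633e-10 m³/s.
Darcy's law rearranged: K = Q·L / (A·Δh) = 2.633e-10 × 0.497 / (0.002525 × 0.816) = 6.352e-08 m/s = 0.005488 m/day.

0.00549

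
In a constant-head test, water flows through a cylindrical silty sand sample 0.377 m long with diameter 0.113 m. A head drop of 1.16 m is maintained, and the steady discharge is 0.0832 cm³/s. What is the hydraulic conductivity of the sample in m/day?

0.233

Cross-sectional area A = π·(d/2)² = π × (0.113/2)² = 0.01003 m².
Convert discharge: 0.0832 cm³/s = 8.320e-08 m³/s.
Darcy's law rearranged: K = Q·L / (A·Δh) = 8.320e-08 × 0.377 / (0.01003 × 1.16) = 2.696e-06 m/s = 0.2330 m/day.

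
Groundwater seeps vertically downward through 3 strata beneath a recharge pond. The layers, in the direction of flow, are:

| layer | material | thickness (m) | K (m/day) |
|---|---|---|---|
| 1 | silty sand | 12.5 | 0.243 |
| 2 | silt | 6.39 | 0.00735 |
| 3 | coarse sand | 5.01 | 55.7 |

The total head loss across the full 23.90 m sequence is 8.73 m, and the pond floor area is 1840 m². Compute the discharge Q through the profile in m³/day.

17.4

Flow is perpendicular to layering, so the layers act in series and the equivalent K is the thickness-weighted harmonic mean.
Total thickness L = 12.5 + 6.39 + 5.01 = 23.90 m.
Σ(b_i/K_i) = 12.5/0.243 + 6.39/0.00735 + 5.01/55.7 = 920.9 d.
K_eq = L / Σ(b_i/K_i) = 23.90 / 920.9 = 0.02595 m/day.
Q = K_eq · A · (Δh/L) = 0.02595 × 1840 × (8.73/23.90) = 17.44 m³/day.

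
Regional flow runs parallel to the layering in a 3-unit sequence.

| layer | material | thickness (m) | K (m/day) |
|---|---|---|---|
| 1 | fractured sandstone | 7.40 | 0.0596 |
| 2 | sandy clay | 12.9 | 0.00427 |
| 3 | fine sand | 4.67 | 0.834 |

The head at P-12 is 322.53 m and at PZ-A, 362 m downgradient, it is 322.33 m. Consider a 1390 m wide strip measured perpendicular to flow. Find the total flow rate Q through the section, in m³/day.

3.37

Flow is parallel to layering, so each bed carries its own Darcy discharge and the transmissivities add.
Σ(K_i·b_i) = 0.0596×7.40 + 0.00427×12.9 + 0.834×4.67 = 4.391 m²/day.
Hydraulic gradient i = (322.53 − 322.33) / 362 = 0.2 / 362 = 0.0005525.
Q = Σ(K_i·b_i) · W · i = 4.391 × 1390 × 0.0005525 = 3.372 m³/day.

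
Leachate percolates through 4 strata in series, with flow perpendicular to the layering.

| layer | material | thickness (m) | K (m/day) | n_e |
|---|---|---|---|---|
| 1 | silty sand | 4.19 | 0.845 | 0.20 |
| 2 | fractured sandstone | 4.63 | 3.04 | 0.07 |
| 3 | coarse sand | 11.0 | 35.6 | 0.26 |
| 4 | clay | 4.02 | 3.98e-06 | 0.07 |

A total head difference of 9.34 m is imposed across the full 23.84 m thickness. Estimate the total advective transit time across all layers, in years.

With flow normal to the layers, continuity requires the same specific discharge q through every layer.
Σ(b_i/K_i) = 4.19/0.845 + 4.63/3.04 + 11.0/35.6 + 4.02/3.98e-06 = 1.010e+06 d.
q = Δh / Σ(b_i/K_i) = 9.34 / 1.010e+06 = 9.247e-06 m/day.
In each layer the seepage velocity is v_i = q/n_i, so the layer transit time is t_i = b_i·n_i / q:
  layer 1 (silty sand): t_1 = 4.19 × 0.20 / 9.247e-06 = 90624 d
  layer 2 (fractured sandstone): t_2 = 4.63 × 0.07 / 9.247e-06 = 35049 d
  layer 3 (coarse sand): t_3 = 11.0 × 0.26 / 9.247e-06 = 3.093e+05 d
  layer 4 (clay): t_4 = 4.02 × 0.07 / 9.247e-06 = 30431 d
Total t = Σ t_i = 4.654e+05 days = 1274 years.

1270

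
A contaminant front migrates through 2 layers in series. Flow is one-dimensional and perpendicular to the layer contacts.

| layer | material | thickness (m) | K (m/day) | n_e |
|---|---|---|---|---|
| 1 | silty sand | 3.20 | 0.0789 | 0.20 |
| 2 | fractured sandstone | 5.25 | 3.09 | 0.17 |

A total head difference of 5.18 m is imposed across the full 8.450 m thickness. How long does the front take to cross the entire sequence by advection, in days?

With flow normal to the layers, continuity requires the same specific discharge q through every layer.
Σ(b_i/K_i) = 3.20/0.0789 + 5.25/3.09 = 42.26 d.
q = Δh / Σ(b_i/K_i) = 5.18 / 42.26 = 0.1226 m/day.
In each layer the seepage velocity is v_i = q/n_i, so the layer transit time is t_i = b_i·n_i / q:
  layer 1 (silty sand): t_1 = 3.20 × 0.20 / 0.1226 = 5.221 d
  layer 2 (fractured sandstone): t_2 = 5.25 × 0.17 / 0.1226 = 7.281 d
Total t = Σ t_i = 12.50 days.

12.5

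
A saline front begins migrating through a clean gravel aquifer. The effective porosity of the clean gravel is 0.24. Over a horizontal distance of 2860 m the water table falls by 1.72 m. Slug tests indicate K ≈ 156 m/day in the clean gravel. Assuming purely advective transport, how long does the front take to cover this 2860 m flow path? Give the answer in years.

20.0

Hydraulic gradient i = Δh / L = 1.72 / 2860 = 0.0006014.
Darcy flux q = K · i = 156.0 × 0.0006014 = 0.09382 m/day.
Seepage velocity v = q / n_e = 0.09382 / 0.24 = 0.3909 m/day.
Travel time t = L / v = 2860 / 0.3909 = 7316 days = 20.03 years.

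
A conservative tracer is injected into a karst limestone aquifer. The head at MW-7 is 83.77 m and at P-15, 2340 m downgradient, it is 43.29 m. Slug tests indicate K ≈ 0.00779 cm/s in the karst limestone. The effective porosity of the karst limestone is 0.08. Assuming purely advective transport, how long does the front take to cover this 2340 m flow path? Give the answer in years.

Convert K: 0.00779 cm/s × 864 = 6.731 m/day.
Hydraulic gradient i = (83.77 − 43.29) / 2340 = 40.48 / 2340 = 0.01730.
Darcy flux q = K · i = 6.731 × 0.01730 = 0.1164 m/day.
Seepage velocity v = q / n_e = 0.1164 / 0.08 = 1.455 m/day.
Travel time t = L / v = 2340 / 1.455 = 1608 days = 4.402 years.

4.40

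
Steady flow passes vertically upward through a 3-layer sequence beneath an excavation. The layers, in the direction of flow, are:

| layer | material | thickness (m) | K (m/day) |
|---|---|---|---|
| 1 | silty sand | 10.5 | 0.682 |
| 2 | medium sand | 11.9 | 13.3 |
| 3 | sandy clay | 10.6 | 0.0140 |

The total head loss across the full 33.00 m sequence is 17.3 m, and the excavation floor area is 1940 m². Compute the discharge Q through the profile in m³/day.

43.4

Flow is perpendicular to layering, so the layers act in series and the equivalent K is the thickness-weighted harmonic mean.
Total thickness L = 10.5 + 11.9 + 10.6 = 33.00 m.
Σ(b_i/K_i) = 10.5/0.682 + 11.9/13.3 + 10.6/0.0140 = 773.4 d.
K_eq = L / Σ(b_i/K_i) = 33.00 / 773.4 = 0.04267 m/day.
Q = K_eq · A · (Δh/L) = 0.04267 × 1940 × (17.3/33.00) = 43.39 m³/day.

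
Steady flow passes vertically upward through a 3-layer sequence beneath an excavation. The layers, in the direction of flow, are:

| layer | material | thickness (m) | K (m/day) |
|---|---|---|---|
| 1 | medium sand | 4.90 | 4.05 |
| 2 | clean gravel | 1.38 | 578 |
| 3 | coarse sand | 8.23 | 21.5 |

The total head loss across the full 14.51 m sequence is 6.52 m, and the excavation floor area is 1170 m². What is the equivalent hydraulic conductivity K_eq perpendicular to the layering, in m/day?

Flow is perpendicular to layering, so the layers act in series and the equivalent K is the thickness-weighted harmonic mean.
Total thickness L = 4.90 + 1.38 + 8.23 = 14.51 m.
Σ(b_i/K_i) = 4.90/4.05 + 1.38/578 + 8.23/21.5 = 1.595 d.
K_eq = L / Σ(b_i/K_i) = 14.51 / 1.595 = 9.097 m/day.

9.10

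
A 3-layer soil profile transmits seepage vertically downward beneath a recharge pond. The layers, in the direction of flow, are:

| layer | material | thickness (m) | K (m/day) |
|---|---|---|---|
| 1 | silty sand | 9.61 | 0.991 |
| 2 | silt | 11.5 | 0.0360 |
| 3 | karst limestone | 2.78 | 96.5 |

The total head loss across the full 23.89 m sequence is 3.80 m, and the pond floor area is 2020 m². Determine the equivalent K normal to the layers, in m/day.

0.0726

Flow is perpendicular to layering, so the layers act in series and the equivalent K is the thickness-weighted harmonic mean.
Total thickness L = 9.61 + 11.5 + 2.78 = 23.89 m.
Σ(b_i/K_i) = 9.61/0.991 + 11.5/0.0360 + 2.78/96.5 = 329.2 d.
K_eq = L / Σ(b_i/K_i) = 23.89 / 329.2 = 0.07258 m/day.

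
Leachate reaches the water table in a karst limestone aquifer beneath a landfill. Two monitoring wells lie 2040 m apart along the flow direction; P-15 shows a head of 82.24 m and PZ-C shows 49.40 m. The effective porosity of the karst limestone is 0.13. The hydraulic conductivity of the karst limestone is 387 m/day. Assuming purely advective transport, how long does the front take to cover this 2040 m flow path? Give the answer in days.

Hydraulic gradient i = (82.24 − 49.40) / 2040 = 32.84 / 2040 = 0.01610.
Darcy flux q = K · i = 387.0 × 0.01610 = 6.230 m/day.
Seepage velocity v = q / n_e = 6.230 / 0.13 = 47.92 m/day.
Travel time t = L / v = 2040 / 47.92 = 42.57 days.

42.6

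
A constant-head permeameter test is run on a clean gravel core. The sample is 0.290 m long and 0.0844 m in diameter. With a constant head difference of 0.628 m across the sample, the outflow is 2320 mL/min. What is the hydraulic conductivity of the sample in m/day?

Cross-sectional area A = π·(d/2)² = π × (0.0844/2)² = 0.005595 m².
Convert discharge: 2320 mL/min = 3.867e-05 m³/s.
Darcy's law rearranged: K = Q·L / (A·Δh) = 3.867e-05 × 0.290 / (0.005595 × 0.628) = 0.003192 m/s = 275.7 m/day.

276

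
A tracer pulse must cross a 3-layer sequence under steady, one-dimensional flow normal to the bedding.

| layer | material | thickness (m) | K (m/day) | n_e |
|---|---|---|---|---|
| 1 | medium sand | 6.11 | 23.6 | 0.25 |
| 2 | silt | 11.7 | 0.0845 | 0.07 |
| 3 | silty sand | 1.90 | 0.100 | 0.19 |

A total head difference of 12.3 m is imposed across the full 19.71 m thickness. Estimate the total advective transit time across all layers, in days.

With flow normal to the layers, continuity requires the same specific discharge q through every layer.
Σ(b_i/K_i) = 6.11/23.6 + 11.7/0.0845 + 1.90/0.100 = 157.7 d.
q = Δh / Σ(b_i/K_i) = 12.3 / 157.7 = 0.07799 m/day.
In each layer the seepage velocity is v_i = q/n_i, so the layer transit time is t_i = b_i·n_i / q:
  layer 1 (medium sand): t_1 = 6.11 × 0.25 / 0.07799 = 19.59 d
  layer 2 (silt): t_2 = 11.7 × 0.07 / 0.07799 = 10.50 d
  layer 3 (silty sand): t_3 = 1.90 × 0.19 / 0.07799 = 4.629 d
Total t = Σ t_i = 34.72 days.

34.7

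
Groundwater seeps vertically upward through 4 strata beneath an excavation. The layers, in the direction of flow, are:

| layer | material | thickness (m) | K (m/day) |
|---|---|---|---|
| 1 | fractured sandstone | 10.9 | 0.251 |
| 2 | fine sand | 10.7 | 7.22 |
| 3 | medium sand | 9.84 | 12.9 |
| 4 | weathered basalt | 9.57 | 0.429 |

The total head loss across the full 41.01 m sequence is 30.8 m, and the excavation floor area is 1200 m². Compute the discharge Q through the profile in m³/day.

544

Flow is perpendicular to layering, so the layers act in series and the equivalent K is the thickness-weighted harmonic mean.
Total thickness L = 10.9 + 10.7 + 9.84 + 9.57 = 41.01 m.
Σ(b_i/K_i) = 10.9/0.251 + 10.7/7.22 + 9.84/12.9 + 9.57/0.429 = 67.98 d.
K_eq = L / Σ(b_i/K_i) = 41.01 / 67.98 = 0.6033 m/day.
Q = K_eq · A · (Δh/L) = 0.6033 × 1200 × (30.8/41.01) = 543.7 m³/day.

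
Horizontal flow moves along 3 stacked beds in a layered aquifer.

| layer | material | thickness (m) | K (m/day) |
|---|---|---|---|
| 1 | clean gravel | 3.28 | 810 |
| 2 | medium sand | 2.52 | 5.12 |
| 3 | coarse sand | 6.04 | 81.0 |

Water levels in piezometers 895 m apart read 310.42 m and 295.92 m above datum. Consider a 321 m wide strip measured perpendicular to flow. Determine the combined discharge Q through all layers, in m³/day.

Flow is parallel to layering, so each bed carries its own Darcy discharge and the transmissivities add.
Σ(K_i·b_i) = 810×3.28 + 5.12×2.52 + 81.0×6.04 = 3159 m²/day.
Hydraulic gradient i = (310.42 − 295.92) / 895 = 14.5 / 895 = 0.01620.
Q = Σ(K_i·b_i) · W · i = 3159 × 321 × 0.01620 = 16428 m³/day.

16400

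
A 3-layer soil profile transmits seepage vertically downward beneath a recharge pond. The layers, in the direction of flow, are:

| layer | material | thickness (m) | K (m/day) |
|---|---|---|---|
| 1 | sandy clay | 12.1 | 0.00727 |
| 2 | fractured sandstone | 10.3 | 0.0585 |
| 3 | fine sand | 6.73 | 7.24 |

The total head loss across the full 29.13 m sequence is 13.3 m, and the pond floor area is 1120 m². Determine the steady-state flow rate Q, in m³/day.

Flow is perpendicular to layering, so the layers act in series and the equivalent K is the thickness-weighted harmonic mean.
Total thickness L = 12.1 + 10.3 + 6.73 = 29.13 m.
Σ(b_i/K_i) = 12.1/0.00727 + 10.3/0.0585 + 6.73/7.24 = 1841 d.
K_eq = L / Σ(b_i/K_i) = 29.13 / 1841 = 0.01582 m/day.
Q = K_eq · A · (Δh/L) = 0.01582 × 1120 × (13.3/29.13) = 8.090 m³/day.

8.09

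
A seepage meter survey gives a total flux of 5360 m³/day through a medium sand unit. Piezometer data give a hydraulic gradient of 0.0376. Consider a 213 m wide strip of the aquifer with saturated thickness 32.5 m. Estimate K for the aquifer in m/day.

Cross-sectional area A = 213 × 32.5 = 6922 m².
Hydraulic gradient i = 0.0376.
From Q = K·A·i, K = Q / (A·i) = 5360 / (6922 × 0.03760) = 20.59 m/day.

20.6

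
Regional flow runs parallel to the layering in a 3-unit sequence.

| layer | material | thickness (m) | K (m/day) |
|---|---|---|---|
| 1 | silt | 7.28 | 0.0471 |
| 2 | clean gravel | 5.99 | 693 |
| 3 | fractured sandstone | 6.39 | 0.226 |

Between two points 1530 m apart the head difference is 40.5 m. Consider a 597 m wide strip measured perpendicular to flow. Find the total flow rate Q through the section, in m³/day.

65600

Flow is parallel to layering, so each bed carries its own Darcy discharge and the transmissivities add.
Σ(K_i·b_i) = 0.0471×7.28 + 693×5.99 + 0.226×6.39 = 4153 m²/day.
Hydraulic gradient i = Δh / L = 40.5 / 1530 = 0.02647.
Q = Σ(K_i·b_i) · W · i = 4153 × 597 × 0.02647 = 65627 m³/day.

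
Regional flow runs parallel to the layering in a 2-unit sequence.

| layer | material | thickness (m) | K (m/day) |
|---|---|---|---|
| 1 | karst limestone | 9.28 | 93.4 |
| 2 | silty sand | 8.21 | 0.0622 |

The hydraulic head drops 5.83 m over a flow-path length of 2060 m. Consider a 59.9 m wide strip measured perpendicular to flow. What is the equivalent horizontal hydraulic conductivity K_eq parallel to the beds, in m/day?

Flow is parallel to layering, so each bed carries its own Darcy discharge and the transmissivities add.
Σ(K_i·b_i) = 93.4×9.28 + 0.0622×8.21 = 867.3 m²/day.
Total thickness b = 17.49 m, so K_eq = Σ(K_i·b_i)/b = 49.59 m/day.

49.6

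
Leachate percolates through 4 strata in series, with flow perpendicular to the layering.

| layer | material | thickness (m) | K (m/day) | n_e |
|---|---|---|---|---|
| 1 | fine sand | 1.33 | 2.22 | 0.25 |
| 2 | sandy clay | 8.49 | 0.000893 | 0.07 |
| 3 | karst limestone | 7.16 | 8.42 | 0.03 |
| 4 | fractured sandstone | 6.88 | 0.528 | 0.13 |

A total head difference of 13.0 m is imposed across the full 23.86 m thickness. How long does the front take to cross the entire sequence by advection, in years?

With flow normal to the layers, continuity requires the same specific discharge q through every layer.
Σ(b_i/K_i) = 1.33/2.22 + 8.49/0.000893 + 7.16/8.42 + 6.88/0.528 = 9522 d.
q = Δh / Σ(b_i/K_i) = 13.0 / 9522 = 0.001365 m/day.
In each layer the seepage velocity is v_i = q/n_i, so the layer transit time is t_i = b_i·n_i / q:
  layer 1 (fine sand): t_1 = 1.33 × 0.25 / 0.001365 = 243.5 d
  layer 2 (sandy clay): t_2 = 8.49 × 0.07 / 0.001365 = 435.3 d
  layer 3 (karst limestone): t_3 = 7.16 × 0.03 / 0.001365 = 157.3 d
  layer 4 (fractured sandstone): t_4 = 6.88 × 0.13 / 0.001365 = 655.1 d
Total t = Σ t_i = 1491 days = 4.083 years.

4.08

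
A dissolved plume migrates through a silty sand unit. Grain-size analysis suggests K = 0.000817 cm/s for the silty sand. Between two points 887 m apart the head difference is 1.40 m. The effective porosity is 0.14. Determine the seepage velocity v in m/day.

0.00796

Convert K: 0.000817 cm/s × 864 = 0.7059 m/day.
Hydraulic gradient i = Δh / L = 1.40 / 887 = 0.001578.
Darcy flux q = K · i = 0.7059 × 0.001578 = 0.001114 m/day.
Seepage velocity v = q / n_e = 0.001114 / 0.14 = 0.007958 m/day.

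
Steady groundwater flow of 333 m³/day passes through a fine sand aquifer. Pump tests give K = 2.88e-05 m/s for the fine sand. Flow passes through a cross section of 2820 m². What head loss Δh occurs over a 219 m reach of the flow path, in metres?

Convert K: 2.88e-05 m/s × 86400 = 2.488 m/day.
From Q = K·A·i, i = Q / (K·A) = 333 / (2.488 × 2820) = 0.04746.
Head loss Δh = i · L = 0.04746 × 219 = 10.39 m.

10.4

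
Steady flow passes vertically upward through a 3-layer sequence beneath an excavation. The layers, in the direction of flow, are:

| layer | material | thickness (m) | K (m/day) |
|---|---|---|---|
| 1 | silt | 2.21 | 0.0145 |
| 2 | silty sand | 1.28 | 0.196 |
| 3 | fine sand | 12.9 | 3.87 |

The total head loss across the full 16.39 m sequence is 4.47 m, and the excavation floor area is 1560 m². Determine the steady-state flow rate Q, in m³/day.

43.0

Flow is perpendicular to layering, so the layers act in series and the equivalent K is the thickness-weighted harmonic mean.
Total thickness L = 2.21 + 1.28 + 12.9 = 16.39 m.
Σ(b_i/K_i) = 2.21/0.0145 + 1.28/0.196 + 12.9/3.87 = 162.3 d.
K_eq = L / Σ(b_i/K_i) = 16.39 / 162.3 = 0.1010 m/day.
Q = K_eq · A · (Δh/L) = 0.1010 × 1560 × (4.47/16.39) = 42.97 m³/day.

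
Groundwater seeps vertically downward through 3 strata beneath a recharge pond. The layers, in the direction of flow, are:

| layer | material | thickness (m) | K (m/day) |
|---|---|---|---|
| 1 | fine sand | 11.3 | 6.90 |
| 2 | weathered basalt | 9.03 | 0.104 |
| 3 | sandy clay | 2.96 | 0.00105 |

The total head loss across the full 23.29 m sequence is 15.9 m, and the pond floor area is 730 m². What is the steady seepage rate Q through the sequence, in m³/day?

3.99

Flow is perpendicular to layering, so the layers act in series and the equivalent K is the thickness-weighted harmonic mean.
Total thickness L = 11.3 + 9.03 + 2.96 = 23.29 m.
Σ(b_i/K_i) = 11.3/6.90 + 9.03/0.104 + 2.96/0.00105 = 2908 d.
K_eq = L / Σ(b_i/K_i) = 23.29 / 2908 = 0.008010 m/day.
Q = K_eq · A · (Δh/L) = 0.008010 × 730 × (15.9/23.29) = 3.992 m³/day.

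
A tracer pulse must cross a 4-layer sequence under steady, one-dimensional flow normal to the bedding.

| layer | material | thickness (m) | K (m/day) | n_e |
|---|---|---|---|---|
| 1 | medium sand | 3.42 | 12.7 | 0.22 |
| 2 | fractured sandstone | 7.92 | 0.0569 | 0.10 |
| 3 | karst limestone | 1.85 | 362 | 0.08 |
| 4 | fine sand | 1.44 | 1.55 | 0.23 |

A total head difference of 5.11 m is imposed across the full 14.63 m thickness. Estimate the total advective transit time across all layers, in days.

With flow normal to the layers, continuity requires the same specific discharge q through every layer.
Σ(b_i/K_i) = 3.42/12.7 + 7.92/0.0569 + 1.85/362 + 1.44/1.55 = 140.4 d.
q = Δh / Σ(b_i/K_i) = 5.11 / 140.4 = 0.03640 m/day.
In each layer the seepage velocity is v_i = q/n_i, so the layer transit time is t_i = b_i·n_i / q:
  layer 1 (medium sand): t_1 = 3.42 × 0.22 / 0.03640 = 20.67 d
  layer 2 (fractured sandstone): t_2 = 7.92 × 0.10 / 0.03640 = 21.76 d
  layer 3 (karst limestone): t_3 = 1.85 × 0.08 / 0.03640 = 4.066 d
  layer 4 (fine sand): t_4 = 1.44 × 0.23 / 0.03640 = 9.100 d
Total t = Σ t_i = 55.60 days.

55.6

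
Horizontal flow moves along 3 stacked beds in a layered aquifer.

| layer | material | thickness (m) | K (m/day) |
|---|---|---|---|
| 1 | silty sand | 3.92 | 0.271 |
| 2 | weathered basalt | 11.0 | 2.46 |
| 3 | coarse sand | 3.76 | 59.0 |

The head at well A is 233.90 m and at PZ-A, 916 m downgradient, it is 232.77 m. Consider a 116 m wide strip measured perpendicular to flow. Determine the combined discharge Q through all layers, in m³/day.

Flow is parallel to layering, so each bed carries its own Darcy discharge and the transmissivities add.
Σ(K_i·b_i) = 0.271×3.92 + 2.46×11.0 + 59.0×3.76 = 250.0 m²/day.
Hydraulic gradient i = (233.90 − 232.77) / 916 = 1.13 / 916 = 0.001234.
Q = Σ(K_i·b_i) · W · i = 250.0 × 116 × 0.001234 = 35.77 m³/day.

35.8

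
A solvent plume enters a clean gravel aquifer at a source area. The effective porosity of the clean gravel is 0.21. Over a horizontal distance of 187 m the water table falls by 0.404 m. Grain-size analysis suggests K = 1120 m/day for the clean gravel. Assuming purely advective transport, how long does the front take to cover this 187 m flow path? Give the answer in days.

16.2

Hydraulic gradient i = Δh / L = 0.404 / 187 = 0.002160.
Darcy flux q = K · i = 1120 × 0.002160 = 2.420 m/day.
Seepage velocity v = q / n_e = 2.420 / 0.21 = 11.52 m/day.
Travel time t = L / v = 187 / 11.52 = 16.23 days.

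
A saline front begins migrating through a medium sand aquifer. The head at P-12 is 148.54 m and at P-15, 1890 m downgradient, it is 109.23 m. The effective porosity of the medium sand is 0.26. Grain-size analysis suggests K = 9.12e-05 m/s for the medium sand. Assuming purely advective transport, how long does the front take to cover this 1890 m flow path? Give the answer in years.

8.21

Convert K: 9.12e-05 m/s × 86400 = 7.880 m/day.
Hydraulic gradient i = (148.54 − 109.23) / 1890 = 39.31 / 1890 = 0.02080.
Darcy flux q = K · i = 7.880 × 0.02080 = 0.1639 m/day.
Seepage velocity v = q / n_e = 0.1639 / 0.26 = 0.6303 m/day.
Travel time t = L / v = 1890 / 0.6303 = 2998 days = 8.209 years.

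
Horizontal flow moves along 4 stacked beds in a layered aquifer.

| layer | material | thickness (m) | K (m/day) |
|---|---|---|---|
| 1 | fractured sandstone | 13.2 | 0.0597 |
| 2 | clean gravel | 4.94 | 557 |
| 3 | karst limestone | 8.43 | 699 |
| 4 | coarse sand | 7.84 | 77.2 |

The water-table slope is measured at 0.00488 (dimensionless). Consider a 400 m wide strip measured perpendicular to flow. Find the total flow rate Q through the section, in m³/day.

Flow is parallel to layering, so each bed carries its own Darcy discharge and the transmissivities add.
Σ(K_i·b_i) = 0.0597×13.2 + 557×4.94 + 699×8.43 + 77.2×7.84 = 9250 m²/day.
Hydraulic gradient i = 0.00488.
Q = Σ(K_i·b_i) · W · i = 9250 × 400 × 0.004880 = 18056 m³/day.

18100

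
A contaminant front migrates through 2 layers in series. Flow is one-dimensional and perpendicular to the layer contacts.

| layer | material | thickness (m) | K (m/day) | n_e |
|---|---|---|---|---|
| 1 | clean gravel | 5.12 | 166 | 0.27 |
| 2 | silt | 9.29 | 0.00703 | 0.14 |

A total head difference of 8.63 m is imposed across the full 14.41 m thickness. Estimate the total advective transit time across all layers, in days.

With flow normal to the layers, continuity requires the same specific discharge q through every layer.
Σ(b_i/K_i) = 5.12/166 + 9.29/0.00703 = 1322 d.
q = Δh / Σ(b_i/K_i) = 8.63 / 1322 = 0.006530 m/day.
In each layer the seepage velocity is v_i = q/n_i, so the layer transit time is t_i = b_i·n_i / q:
  layer 1 (clean gravel): t_1 = 5.12 × 0.27 / 0.006530 = 211.7 d
  layer 2 (silt): t_2 = 9.29 × 0.14 / 0.006530 = 199.2 d
Total t = Σ t_i = 410.8 days.

411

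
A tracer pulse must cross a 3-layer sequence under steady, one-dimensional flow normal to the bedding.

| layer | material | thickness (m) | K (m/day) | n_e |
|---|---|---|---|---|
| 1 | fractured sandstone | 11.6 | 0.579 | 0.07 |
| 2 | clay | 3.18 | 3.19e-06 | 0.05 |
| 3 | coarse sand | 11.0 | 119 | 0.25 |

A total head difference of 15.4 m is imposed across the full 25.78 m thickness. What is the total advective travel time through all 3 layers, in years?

659

With flow normal to the layers, continuity requires the same specific discharge q through every layer.
Σ(b_i/K_i) = 11.6/0.579 + 3.18/3.19e-06 + 11.0/119 = 9.969e+05 d.
q = Δh / Σ(b_i/K_i) = 15.4 / 9.969e+05 = 1.545e-05 m/day.
In each layer the seepage velocity is v_i = q/n_i, so the layer transit time is t_i = b_i·n_i / q:
  layer 1 (fractured sandstone): t_1 = 11.6 × 0.07 / 1.545e-05 = 52563 d
  layer 2 (clay): t_2 = 3.18 × 0.05 / 1.545e-05 = 10293 d
  layer 3 (coarse sand): t_3 = 11.0 × 0.25 / 1.545e-05 = 1.780e+05 d
Total t = Σ t_i = 2.409e+05 days = 659.5 years.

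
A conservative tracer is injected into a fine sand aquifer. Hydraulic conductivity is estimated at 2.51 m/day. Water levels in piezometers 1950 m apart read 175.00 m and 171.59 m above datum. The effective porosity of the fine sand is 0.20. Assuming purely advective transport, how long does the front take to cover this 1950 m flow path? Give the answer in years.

Hydraulic gradient i = (175.00 − 171.59) / 1950 = 3.41 / 1950 = 0.001749.
Darcy flux q = K · i = 2.510 × 0.001749 = 0.004389 m/day.
Seepage velocity v = q / n_e = 0.004389 / 0.20 = 0.02195 m/day.
Travel time t = L / v = 1950 / 0.02195 = 88853 days = 243.3 years.

243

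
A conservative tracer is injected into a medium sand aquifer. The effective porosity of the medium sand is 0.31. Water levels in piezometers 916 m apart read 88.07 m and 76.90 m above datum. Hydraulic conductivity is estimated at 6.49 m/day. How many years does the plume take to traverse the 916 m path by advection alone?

9.82

Hydraulic gradient i = (88.07 − 76.90) / 916 = 11.17 / 916 = 0.01219.
Darcy flux q = K · i = 6.490 × 0.01219 = 0.07914 m/day.
Seepage velocity v = q / n_e = 0.07914 / 0.31 = 0.2553 m/day.
Travel time t = L / v = 916 / 0.2553 = 3588 days = 9.823 years.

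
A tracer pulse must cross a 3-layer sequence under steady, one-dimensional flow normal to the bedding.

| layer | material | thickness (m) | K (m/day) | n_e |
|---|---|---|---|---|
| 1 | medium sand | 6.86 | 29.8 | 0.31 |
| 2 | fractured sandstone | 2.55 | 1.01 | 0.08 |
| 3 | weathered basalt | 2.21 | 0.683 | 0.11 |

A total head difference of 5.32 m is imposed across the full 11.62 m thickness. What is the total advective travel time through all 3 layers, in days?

With flow normal to the layers, continuity requires the same specific discharge q through every layer.
Σ(b_i/K_i) = 6.86/29.8 + 2.55/1.01 + 2.21/0.683 = 5.991 d.
q = Δh / Σ(b_i/K_i) = 5.32 / 5.991 = 0.8880 m/day.
In each layer the seepage velocity is v_i = q/n_i, so the layer transit time is t_i = b_i·n_i / q:
  layer 1 (medium sand): t_1 = 6.86 × 0.31 / 0.8880 = 2.395 d
  layer 2 (fractured sandstone): t_2 = 2.55 × 0.08 / 0.8880 = 0.2297 d
  layer 3 (weathered basalt): t_3 = 2.21 × 0.11 / 0.8880 = 0.2737 d
Total t = Σ t_i = 2.898 days.

2.90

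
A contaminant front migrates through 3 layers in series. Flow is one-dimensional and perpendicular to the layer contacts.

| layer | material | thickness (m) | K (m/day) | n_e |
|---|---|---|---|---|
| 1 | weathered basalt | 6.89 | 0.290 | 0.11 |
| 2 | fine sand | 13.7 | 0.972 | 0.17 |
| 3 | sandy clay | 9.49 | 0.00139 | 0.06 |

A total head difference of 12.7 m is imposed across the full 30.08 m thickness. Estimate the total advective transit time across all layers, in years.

5.41

With flow normal to the layers, continuity requires the same specific discharge q through every layer.
Σ(b_i/K_i) = 6.89/0.290 + 13.7/0.972 + 9.49/0.00139 = 6865 d.
q = Δh / Σ(b_i/K_i) = 12.7 / 6865 = 0.001850 m/day.
In each layer the seepage velocity is v_i = q/n_i, so the layer transit time is t_i = b_i·n_i / q:
  layer 1 (weathered basalt): t_1 = 6.89 × 0.11 / 0.001850 = 409.7 d
  layer 2 (fine sand): t_2 = 13.7 × 0.17 / 0.001850 = 1259 d
  layer 3 (sandy clay): t_3 = 9.49 × 0.06 / 0.001850 = 307.8 d
Total t = Σ t_i = 1976 days = 5.411 years.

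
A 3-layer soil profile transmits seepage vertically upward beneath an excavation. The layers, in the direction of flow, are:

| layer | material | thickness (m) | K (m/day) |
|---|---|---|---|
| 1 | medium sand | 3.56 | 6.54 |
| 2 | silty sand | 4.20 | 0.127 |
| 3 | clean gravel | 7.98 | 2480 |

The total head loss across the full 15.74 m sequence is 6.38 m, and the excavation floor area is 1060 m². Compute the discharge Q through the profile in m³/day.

Flow is perpendicular to layering, so the layers act in series and the equivalent K is the thickness-weighted harmonic mean.
Total thickness L = 3.56 + 4.20 + 7.98 = 15.74 m.
Σ(b_i/K_i) = 3.56/6.54 + 4.20/0.127 + 7.98/2480 = 33.62 d.
K_eq = L / Σ(b_i/K_i) = 15.74 / 33.62 = 0.4682 m/day.
Q = K_eq · A · (Δh/L) = 0.4682 × 1060 × (6.38/15.74) = 201.2 m³/day.

201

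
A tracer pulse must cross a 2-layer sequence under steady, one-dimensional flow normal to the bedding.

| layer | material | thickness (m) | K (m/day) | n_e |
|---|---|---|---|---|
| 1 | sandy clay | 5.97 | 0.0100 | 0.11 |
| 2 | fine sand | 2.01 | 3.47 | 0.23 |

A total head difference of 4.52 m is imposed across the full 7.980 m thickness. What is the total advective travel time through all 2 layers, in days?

148

With flow normal to the layers, continuity requires the same specific discharge q through every layer.
Σ(b_i/K_i) = 5.97/0.0100 + 2.01/3.47 = 597.6 d.
q = Δh / Σ(b_i/K_i) = 4.52 / 597.6 = 0.007564 m/day.
In each layer the seepage velocity is v_i = q/n_i, so the layer transit time is t_i = b_i·n_i / q:
  layer 1 (sandy clay): t_1 = 5.97 × 0.11 / 0.007564 = 86.82 d
  layer 2 (fine sand): t_2 = 2.01 × 0.23 / 0.007564 = 61.12 d
Total t = Σ t_i = 147.9 days.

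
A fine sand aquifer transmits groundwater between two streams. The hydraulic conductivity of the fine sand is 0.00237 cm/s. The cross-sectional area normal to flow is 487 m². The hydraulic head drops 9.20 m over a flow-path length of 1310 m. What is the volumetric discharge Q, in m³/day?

7.00

Convert K: 0.00237 cm/s × 864 = 2.048 m/day.
Hydraulic gradient i = Δh / L = 9.20 / 1310 = 0.007023.
Darcy's law: Q = K · A · i = 2.048 × 487.0 × 0.007023 = 7.003 m³/day.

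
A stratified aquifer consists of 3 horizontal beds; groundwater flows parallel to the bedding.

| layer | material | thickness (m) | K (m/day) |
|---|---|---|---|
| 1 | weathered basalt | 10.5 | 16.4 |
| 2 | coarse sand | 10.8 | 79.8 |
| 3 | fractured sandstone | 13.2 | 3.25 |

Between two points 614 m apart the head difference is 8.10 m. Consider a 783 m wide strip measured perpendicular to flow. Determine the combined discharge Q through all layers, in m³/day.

Flow is parallel to layering, so each bed carries its own Darcy discharge and the transmissivities add.
Σ(K_i·b_i) = 16.4×10.5 + 79.8×10.8 + 3.25×13.2 = 1077 m²/day.
Hydraulic gradient i = Δh / L = 8.10 / 614 = 0.01319.
Q = Σ(K_i·b_i) · W · i = 1077 × 783 × 0.01319 = 11124 m³/day.

11100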